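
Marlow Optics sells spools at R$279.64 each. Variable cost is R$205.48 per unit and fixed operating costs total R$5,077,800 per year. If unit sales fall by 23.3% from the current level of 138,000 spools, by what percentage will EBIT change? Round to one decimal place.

At 138,000 units, contribution = 138,000 × R$74.16 = R$10,234,080.00.
EBIT = R$10,234,080.00 − R$5,077,800 = R$5,156,280.00.
So DOL = total CM / EBIT = R$10,234,080.00 / R$5,156,280.00 = 1.9848.
%ΔEBIT = DOL × %ΔSales = 1.9848 × -23.3% = -46.2%.

-46.2%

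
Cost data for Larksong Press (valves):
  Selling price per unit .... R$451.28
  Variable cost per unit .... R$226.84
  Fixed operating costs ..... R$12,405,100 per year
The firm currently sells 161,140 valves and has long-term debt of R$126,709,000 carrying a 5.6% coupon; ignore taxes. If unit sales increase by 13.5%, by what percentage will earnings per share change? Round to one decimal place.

Contribution at this volume is 161,140 × R$224.44 = R$36,166,261.60.
Operating income = contribution − fixed costs = R$36,166,261.60 − R$12,405,100 = R$23,761,161.60.
Interest = R$7,095,704.00, so EBIT − I = R$16,665,457.60.
DCL = total CM / (EBIT − I) = R$36,166,261.60 / R$16,665,457.60 = 2.1701.
EPS therefore changes by 2.1701 × (+13.5%) = +29.3%.

+29.3%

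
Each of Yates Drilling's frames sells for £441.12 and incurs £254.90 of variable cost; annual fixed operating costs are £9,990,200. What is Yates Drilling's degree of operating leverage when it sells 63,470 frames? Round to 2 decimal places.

6.46

Total contribution margin = 63,470 × £186.22 = £11,819,383.40.
EBIT = £11,819,383.40 − £9,990,200 = £1,829,183.40.
Degree of operating leverage = £11,819,383.40 / £1,829,183.40 = 6.4616.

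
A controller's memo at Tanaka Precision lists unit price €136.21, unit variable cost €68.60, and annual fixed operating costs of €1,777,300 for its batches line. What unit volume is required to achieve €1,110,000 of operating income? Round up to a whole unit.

Each unit contributes €136.21 − €68.60 = €67.61.
Need Q such that Q × €67.61 − €1,777,300 = €1,110,000, i.e. Q = €2,887,300 / €67.61 = 42,705.22 → 42,706.

42,706 batches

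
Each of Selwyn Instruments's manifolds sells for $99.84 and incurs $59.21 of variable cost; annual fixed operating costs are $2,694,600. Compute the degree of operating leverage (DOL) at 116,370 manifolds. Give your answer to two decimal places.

Total contribution margin = 116,370 × $40.63 = $4,728,113.10.
Operating income = contribution − fixed costs = $4,728,113.10 − $2,694,600 = $2,033,513.10.
DOL = contribution ÷ EBIT = $4,728,113.10 ÷ $2,033,513.10 = 2.3251.

2.33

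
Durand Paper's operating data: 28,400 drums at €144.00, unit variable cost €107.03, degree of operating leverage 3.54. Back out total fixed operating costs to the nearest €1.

Total contribution margin = 28,400 × €36.97 = €1,049,948.00.
DOL = contribution / EBIT, so EBIT = €1,049,948.00 / 3.54 = €296,595.48.
And FC = contribution − EBIT = €1,049,948.00 − €296,595.48 = €753,353.

€753,353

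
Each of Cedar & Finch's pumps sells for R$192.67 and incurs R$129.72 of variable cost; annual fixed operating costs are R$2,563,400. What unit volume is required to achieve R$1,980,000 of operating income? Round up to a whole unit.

Each unit contributes R$192.67 − R$129.72 = R$62.95.
Need Q such that Q × R$62.95 − R$2,563,400 = R$1,980,000, i.e. Q = R$4,543,400 / R$62.95 = 72,174.74 → 72,175.

72,175 pumps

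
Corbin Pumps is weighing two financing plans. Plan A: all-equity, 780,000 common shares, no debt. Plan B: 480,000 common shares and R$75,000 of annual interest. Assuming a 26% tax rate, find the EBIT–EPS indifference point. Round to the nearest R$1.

R$195,000

Set EPS_A = EPS_B: (EBIT − R$0)(1 − 0.26) ÷ 780,000 = (EBIT − R$75,000)(1 − 0.26) ÷ 480,000.
The (1 − t) factor cancels: (EBIT − 0) × 480,000 = (EBIT − 75,000) × 780,000.
EBIT × (780,000 − 480,000) = 75,000 × 780,000 − 0 × 480,000 = 58,500,000,000, so EBIT = 58,500,000,000 ÷ 300,000 = 195,000.00.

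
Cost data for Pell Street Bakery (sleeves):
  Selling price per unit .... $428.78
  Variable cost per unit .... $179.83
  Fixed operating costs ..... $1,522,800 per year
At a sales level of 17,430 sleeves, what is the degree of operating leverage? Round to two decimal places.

Contribution at this volume is 17,430 × $248.95 = $4,339,198.50.
Subtracting fixed costs: EBIT = $4,339,198.50 − $1,522,800 = $2,816,398.50.
So DOL = total CM / EBIT = $4,339,198.50 / $2,816,398.50 = 1.5407.

1.54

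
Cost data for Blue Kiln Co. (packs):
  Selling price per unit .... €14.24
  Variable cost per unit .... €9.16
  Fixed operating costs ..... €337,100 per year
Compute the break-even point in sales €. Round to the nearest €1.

Contribution margin per unit = €14.24 − €9.16 = €5.08, a CM ratio of €5.08 ÷ €14.24 = 0.3567.
Break-even sales = FC ÷ CM ratio = €337,100 × €14.24 / €5.08 = €944,942.

€944,942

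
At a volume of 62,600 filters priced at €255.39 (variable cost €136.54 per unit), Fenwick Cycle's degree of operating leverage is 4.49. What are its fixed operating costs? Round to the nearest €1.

Total contribution margin = 62,600 × €118.85 = €7,440,010.00.
Since DOL = CM ÷ EBIT, EBIT = €7,440,010.00 ÷ 4.49 = €1,657,017.82.
And FC = contribution − EBIT = €7,440,010.00 − €1,657,017.82 = €5,782,992.

€5,782,992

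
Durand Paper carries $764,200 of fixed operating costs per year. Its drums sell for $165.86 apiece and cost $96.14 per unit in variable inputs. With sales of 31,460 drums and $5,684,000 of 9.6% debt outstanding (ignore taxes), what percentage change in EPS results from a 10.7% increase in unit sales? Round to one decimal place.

+26.6%

At 31,460 units, contribution = 31,460 × $69.72 = $2,193,391.20.
EBIT = $2,193,391.20 − $764,200 = $1,429,191.20.
After interest of $545,664.00, pre-tax earnings = $883,527.20.
Degree of combined leverage = contribution ÷ (EBIT − I) = $2,193,391.20 ÷ $883,527.20 = 2.4825.
EPS therefore changes by 2.4825 × (+10.7%) = +26.6%.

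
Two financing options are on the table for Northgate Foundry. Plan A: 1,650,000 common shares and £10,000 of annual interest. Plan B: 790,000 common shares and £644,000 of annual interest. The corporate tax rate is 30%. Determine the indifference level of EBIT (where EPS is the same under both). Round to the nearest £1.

At indifference, (EBIT − 10,000)(1 − t)/1,650,000 = (EBIT − 644,000)(1 − t)/790,000.
Cancelling (1 − t) and cross-multiplying: 790,000·(EBIT − 10,000) = 1,650,000·(EBIT − 644,000).
EBIT × (1,650,000 − 790,000) = 644,000 × 1,650,000 − 10,000 × 790,000 = 1,054,700,000,000, so EBIT = 1,054,700,000,000 ÷ 860,000 = 1,226,395.35.

£1,226,395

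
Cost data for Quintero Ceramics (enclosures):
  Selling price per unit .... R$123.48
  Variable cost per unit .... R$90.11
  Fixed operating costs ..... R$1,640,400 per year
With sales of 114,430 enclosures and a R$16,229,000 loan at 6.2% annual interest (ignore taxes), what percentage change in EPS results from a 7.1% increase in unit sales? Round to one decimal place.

Contribution at this volume is 114,430 × R$33.37 = R$3,818,529.10.
Operating income = contribution − fixed costs = R$3,818,529.10 − R$1,640,400 = R$2,178,129.10.
Interest = R$1,006,198.00, so EBIT − I = R$1,171,931.10.
Degree of combined leverage = contribution ÷ (EBIT − I) = R$3,818,529.10 ÷ R$1,171,931.10 = 3.2583.
EPS therefore changes by 3.2583 × (+7.1%) = +23.1%.

+23.1%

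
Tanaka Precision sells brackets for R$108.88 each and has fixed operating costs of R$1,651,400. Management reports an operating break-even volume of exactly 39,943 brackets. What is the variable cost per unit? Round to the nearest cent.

At break-even, FC = Q × (P − VC), so P − VC = R$1,651,400 ÷ 39,943 = R$41.3439.
Variable cost per unit = R$108.88 − R$41.3439 = R$67.54.

R$67.54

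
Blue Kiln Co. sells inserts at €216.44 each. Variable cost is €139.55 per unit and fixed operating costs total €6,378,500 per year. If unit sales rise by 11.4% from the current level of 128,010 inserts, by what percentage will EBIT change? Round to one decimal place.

+32.4%

Total contribution margin = 128,010 × €76.89 = €9,842,688.90.
EBIT = €9,842,688.90 − €6,378,500 = €3,464,188.90.
Degree of operating leverage = €9,842,688.90 / €3,464,188.90 = 2.8413.
So EBIT moves 2.8413 × (+11.4%) = +32.4%.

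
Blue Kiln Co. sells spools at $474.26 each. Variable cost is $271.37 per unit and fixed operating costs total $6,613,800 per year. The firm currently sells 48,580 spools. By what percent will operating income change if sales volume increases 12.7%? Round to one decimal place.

+38.6%

Contribution at this volume is 48,580 × $202.89 = $9,856,396.20.
EBIT = $9,856,396.20 − $6,613,800 = $3,242,596.20.
So DOL = total CM / EBIT = $9,856,396.20 / $3,242,596.20 = 3.0397.
%ΔEBIT = DOL × %ΔSales = 3.0397 × +12.7% = +38.6%.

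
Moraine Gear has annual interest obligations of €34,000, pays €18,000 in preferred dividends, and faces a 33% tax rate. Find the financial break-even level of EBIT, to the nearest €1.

€60,866

Grossing the preferred dividend up to pre-tax terms: €18,000 / (1 − 0.33) = €26,865.67.
EPS = 0 when EBIT covers interest plus the pre-tax preferred burden: €34,000 + €26,865.67 = €60,865.67.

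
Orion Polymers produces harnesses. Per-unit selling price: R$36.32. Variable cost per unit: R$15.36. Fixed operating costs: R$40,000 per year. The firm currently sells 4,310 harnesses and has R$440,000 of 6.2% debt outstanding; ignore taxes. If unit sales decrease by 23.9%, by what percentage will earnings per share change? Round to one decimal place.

-93.6%

At 4,310 units, contribution = 4,310 × R$20.96 = R$90,337.60.
Subtracting fixed costs: EBIT = R$90,337.60 − R$40,000 = R$50,337.60.
Interest = R$27,280.00, so EBIT − I = R$23,057.60.
DCL = total CM / (EBIT − I) = R$90,337.60 / R$23,057.60 = 3.9179.
%ΔEPS = DCL × %ΔSales = 3.9179 × -23.9% = -93.6%.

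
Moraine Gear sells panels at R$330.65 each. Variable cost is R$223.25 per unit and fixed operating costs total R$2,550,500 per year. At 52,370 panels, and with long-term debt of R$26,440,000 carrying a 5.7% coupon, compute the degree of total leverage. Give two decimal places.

3.59

Contribution at this volume is 52,370 × R$107.40 = R$5,624,538.00.
Subtracting fixed costs: EBIT = R$5,624,538.00 − R$2,550,500 = R$3,074,038.00. Interest = R$1,507,080.00, so EBIT − I = R$1,566,958.00.
Degree of total leverage = total CM / (EBIT − interest) = R$5,624,538.00 / R$1,566,958.00 = 3.5895.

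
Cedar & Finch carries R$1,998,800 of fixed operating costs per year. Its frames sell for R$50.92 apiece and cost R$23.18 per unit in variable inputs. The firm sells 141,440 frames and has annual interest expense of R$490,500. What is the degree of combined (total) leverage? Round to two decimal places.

Contribution at this volume is 141,440 × R$27.74 = R$3,923,545.60.
Subtracting fixed costs: EBIT = R$3,923,545.60 − R$1,998,800 = R$1,924,745.60. Interest = R$490,500.00, so EBIT − I = R$1,434,245.60.
DCL = contribution ÷ (EBIT − I) = R$3,923,545.60 ÷ R$1,434,245.60 = 2.7356.

2.74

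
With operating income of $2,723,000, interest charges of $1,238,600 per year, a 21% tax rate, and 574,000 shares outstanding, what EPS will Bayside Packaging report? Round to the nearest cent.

$2.04

Interest = $1,238,600.00, so EBT = $2,723,000 − $1,238,600.00 = $1,484,400.00.
Net income = $1,484,400.00 × (1 − 0.21) = $1,172,676.00.
Per share: $1,172,676.00 / 574,000 shares = $2.04.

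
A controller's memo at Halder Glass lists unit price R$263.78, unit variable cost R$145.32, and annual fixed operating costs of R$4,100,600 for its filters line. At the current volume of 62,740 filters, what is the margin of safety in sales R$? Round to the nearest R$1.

R$7,418,574

Unit CM = price − variable cost = R$263.78 − R$145.32 = R$118.46. Break-even units = R$4,100,600 ÷ R$118.46 = 34,615.90; break-even revenue = 34,615.90 × R$263.78 = R$9,130,983.18.
Current sales = 62,740 × R$263.78 = R$16,549,557.20.
Margin of safety = R$16,549,557.20 − R$9,130,983.18 = R$7,418,574.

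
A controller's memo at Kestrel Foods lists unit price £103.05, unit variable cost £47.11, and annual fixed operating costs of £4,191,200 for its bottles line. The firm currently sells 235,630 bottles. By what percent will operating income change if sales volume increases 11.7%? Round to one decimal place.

At 235,630 units, contribution = 235,630 × £55.94 = £13,181,142.20.
Operating income = contribution − fixed costs = £13,181,142.20 − £4,191,200 = £8,989,942.20.
Degree of operating leverage = £13,181,142.20 / £8,989,942.20 = 1.4662.
%ΔEBIT = DOL × %ΔSales = 1.4662 × +11.7% = +17.2%.

+17.2%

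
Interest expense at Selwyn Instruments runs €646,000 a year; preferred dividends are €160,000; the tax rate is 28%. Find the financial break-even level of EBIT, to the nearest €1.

Grossing the preferred dividend up to pre-tax terms: €160,000 / (1 − 0.28) = €222,222.22.
EPS = 0 when EBIT covers interest plus the pre-tax preferred burden: €646,000 + €222,222.22 = €868,222.22.

€868,222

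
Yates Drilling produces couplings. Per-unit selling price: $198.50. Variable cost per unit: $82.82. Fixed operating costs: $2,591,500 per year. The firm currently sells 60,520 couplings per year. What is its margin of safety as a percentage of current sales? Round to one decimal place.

Unit CM = price − variable cost = $198.50 − $82.82 = $115.68. Break-even units = $2,591,500 ÷ $115.68 = 22,402.32; break-even revenue = 22,402.32 × $198.50 = $4,446,859.87.
Actual sales revenue = 60,520 × $198.50 = $12,013,220.00.
Margin of safety = ($12,013,220.00 − $4,446,859.87) ÷ $12,013,220.00 = 63.0%.

63.0%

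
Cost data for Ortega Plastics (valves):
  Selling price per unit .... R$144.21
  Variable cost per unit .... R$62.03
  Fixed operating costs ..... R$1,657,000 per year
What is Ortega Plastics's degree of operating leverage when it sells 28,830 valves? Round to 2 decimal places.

Contribution at this volume is 28,830 × R$82.18 = R$2,369,249.40.
Subtracting fixed costs: EBIT = R$2,369,249.40 − R$1,657,000 = R$712,249.40.
Degree of operating leverage = R$2,369,249.40 / R$712,249.40 = 3.3264.

3.33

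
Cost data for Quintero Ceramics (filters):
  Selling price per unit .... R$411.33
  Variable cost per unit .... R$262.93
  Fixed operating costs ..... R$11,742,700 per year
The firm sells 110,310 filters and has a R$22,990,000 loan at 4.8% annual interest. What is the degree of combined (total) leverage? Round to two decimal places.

At 110,310 units, contribution = 110,310 × R$148.40 = R$16,370,004.00.
EBIT = R$16,370,004.00 − R$11,742,700 = R$4,627,304.00. Interest = R$1,103,520.00.
DOL = R$16,370,004.00 ÷ R$4,627,304.00 = 3.5377; DFL = R$4,627,304.00 ÷ R$3,523,784.00 = 1.3132.
Combined leverage = 3.5377 × 1.3132 = 4.6457.

4.65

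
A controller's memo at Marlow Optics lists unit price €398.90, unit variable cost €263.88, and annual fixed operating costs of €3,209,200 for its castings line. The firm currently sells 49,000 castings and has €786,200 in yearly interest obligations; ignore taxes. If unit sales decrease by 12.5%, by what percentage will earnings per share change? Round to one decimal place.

Total contribution margin = 49,000 × €135.02 = €6,615,980.00.
EBIT = €6,615,980.00 − €3,209,200 = €3,406,780.00.
Interest = €786,200.00, so EBIT − I = €2,620,580.00.
Degree of combined leverage = contribution ÷ (EBIT − I) = €6,615,980.00 ÷ €2,620,580.00 = 2.5246.
%ΔEPS = DCL × %ΔSales = 2.5246 × -12.5% = -31.6%.

-31.6%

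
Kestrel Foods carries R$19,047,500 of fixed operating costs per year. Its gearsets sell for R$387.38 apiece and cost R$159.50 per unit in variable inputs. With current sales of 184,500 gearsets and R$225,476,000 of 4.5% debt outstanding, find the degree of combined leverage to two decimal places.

At 184,500 units, contribution = 184,500 × R$227.88 = R$42,043,860.00.
EBIT = R$42,043,860.00 − R$19,047,500 = R$22,996,360.00. Interest = R$10,146,420.00.
DOL = R$42,043,860.00 ÷ R$22,996,360.00 = 1.8283; DFL = R$22,996,360.00 ÷ R$12,849,940.00 = 1.7896.
Combined leverage = 1.8283 × 1.7896 = 3.2719.

3.27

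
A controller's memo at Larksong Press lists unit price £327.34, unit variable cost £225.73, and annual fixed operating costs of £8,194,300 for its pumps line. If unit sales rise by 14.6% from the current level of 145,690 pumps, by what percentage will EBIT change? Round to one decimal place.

At 145,690 units, contribution = 145,690 × £101.61 = £14,803,560.90.
EBIT = £14,803,560.90 − £8,194,300 = £6,609,260.90.
So DOL = total CM / EBIT = £14,803,560.90 / £6,609,260.90 = 2.2398.
So EBIT moves 2.2398 × (+14.6%) = +32.7%.

+32.7%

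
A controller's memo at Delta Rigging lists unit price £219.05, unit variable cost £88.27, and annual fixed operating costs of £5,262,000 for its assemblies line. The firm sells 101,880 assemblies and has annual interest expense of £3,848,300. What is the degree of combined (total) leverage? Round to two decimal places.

3.16

At 101,880 units, contribution = 101,880 × £130.78 = £13,323,866.40.
Subtracting fixed costs: EBIT = £13,323,866.40 − £5,262,000 = £8,061,866.40. Interest = £3,848,300.00.
DOL = £13,323,866.40 ÷ £8,061,866.40 = 1.6527; DFL = £8,061,866.40 ÷ £4,213,566.40 = 1.9133.
Combined leverage = 1.6527 × 1.9133 = 3.1621.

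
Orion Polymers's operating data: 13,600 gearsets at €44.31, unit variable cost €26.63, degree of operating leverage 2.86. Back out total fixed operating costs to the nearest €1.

At 13,600 units, contribution = 13,600 × €17.68 = €240,448.00.
Since DOL = CM ÷ EBIT, EBIT = €240,448.00 ÷ 2.86 = €84,072.73.
Fixed costs = CM − EBIT = €240,448.00 − €84,072.73 = €156,375.

€156,375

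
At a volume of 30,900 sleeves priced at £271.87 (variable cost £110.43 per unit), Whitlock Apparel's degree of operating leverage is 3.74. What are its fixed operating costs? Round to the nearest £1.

Contribution at this volume is 30,900 × £161.44 = £4,988,496.00.
Since DOL = CM ÷ EBIT, EBIT = £4,988,496.00 ÷ 3.74 = £1,333,822.46.
And FC = contribution − EBIT = £4,988,496.00 − £1,333,822.46 = £3,654,674.

£3,654,674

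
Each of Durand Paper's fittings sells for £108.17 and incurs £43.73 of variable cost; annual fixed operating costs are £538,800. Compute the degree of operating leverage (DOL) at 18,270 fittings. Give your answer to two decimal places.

1.84

Contribution at this volume is 18,270 × £64.44 = £1,177,318.80.
EBIT = £1,177,318.80 − £538,800 = £638,518.80.
Degree of operating leverage = £1,177,318.80 / £638,518.80 = 1.8438.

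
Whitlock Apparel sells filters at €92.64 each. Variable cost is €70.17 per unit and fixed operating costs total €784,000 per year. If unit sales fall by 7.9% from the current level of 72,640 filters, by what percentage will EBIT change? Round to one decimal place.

Total contribution margin = 72,640 × €22.47 = €1,632,220.80.
EBIT = €1,632,220.80 − €784,000 = €848,220.80.
DOL = contribution ÷ EBIT = €1,632,220.80 ÷ €848,220.80 = 1.9243.
%ΔEBIT = DOL × %ΔSales = 1.9243 × -7.9% = -15.2%.

-15.2%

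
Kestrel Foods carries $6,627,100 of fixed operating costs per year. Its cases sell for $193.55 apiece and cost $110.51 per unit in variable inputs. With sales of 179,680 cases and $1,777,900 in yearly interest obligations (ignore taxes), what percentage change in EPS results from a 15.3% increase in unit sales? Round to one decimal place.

+35.0%

Total contribution margin = 179,680 × $83.04 = $14,920,627.20.
Operating income = contribution − fixed costs = $14,920,627.20 − $6,627,100 = $8,293,527.20.
After interest of $1,777,900.00, pre-tax earnings = $6,515,627.20.
Degree of combined leverage = contribution ÷ (EBIT − I) = $14,920,627.20 ÷ $6,515,627.20 = 2.2900.
%ΔEPS = DCL × %ΔSales = 2.2900 × +15.3% = +35.0%.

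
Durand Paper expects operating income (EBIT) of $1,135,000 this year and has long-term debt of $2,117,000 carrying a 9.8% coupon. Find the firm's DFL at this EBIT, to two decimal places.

1.22

Interest = $207,466.00.
DFL = EBIT ÷ (EBIT − I) = $1,135,000 ÷ ($1,135,000 − $207,466.00) = $1,135,000 ÷ $927,534.00 = 1.2237.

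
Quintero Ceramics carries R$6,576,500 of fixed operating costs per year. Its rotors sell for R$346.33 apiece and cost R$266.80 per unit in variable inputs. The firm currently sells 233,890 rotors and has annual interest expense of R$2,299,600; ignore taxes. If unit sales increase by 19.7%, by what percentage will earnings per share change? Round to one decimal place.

+37.7%

Contribution at this volume is 233,890 × R$79.53 = R$18,601,271.70.
Subtracting fixed costs: EBIT = R$18,601,271.70 − R$6,576,500 = R$12,024,771.70.
Interest = R$2,299,600.00, so EBIT − I = R$9,725,171.70.
DCL = total CM / (EBIT − I) = R$18,601,271.70 / R$9,725,171.70 = 1.9127.
EPS therefore changes by 1.9127 × (+19.7%) = +37.7%.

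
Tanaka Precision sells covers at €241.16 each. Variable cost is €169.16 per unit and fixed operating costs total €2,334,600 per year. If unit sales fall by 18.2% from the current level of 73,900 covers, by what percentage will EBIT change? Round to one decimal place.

-32.4%

Total contribution margin = 73,900 × €72.00 = €5,320,800.00.
EBIT = €5,320,800.00 − €2,334,600 = €2,986,200.00.
Degree of operating leverage = €5,320,800.00 / €2,986,200.00 = 1.7818.
Operating income changes by 1.7818 × -18.2% = -32.4%.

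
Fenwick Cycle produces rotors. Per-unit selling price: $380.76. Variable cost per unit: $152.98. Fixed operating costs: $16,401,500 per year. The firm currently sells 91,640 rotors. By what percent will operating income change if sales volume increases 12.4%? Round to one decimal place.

+57.9%

At 91,640 units, contribution = 91,640 × $227.78 = $20,873,759.20.
Subtracting fixed costs: EBIT = $20,873,759.20 − $16,401,500 = $4,472,259.20.
Degree of operating leverage = $20,873,759.20 / $4,472,259.20 = 4.6674.
So EBIT moves 4.6674 × (+12.4%) = +57.9%.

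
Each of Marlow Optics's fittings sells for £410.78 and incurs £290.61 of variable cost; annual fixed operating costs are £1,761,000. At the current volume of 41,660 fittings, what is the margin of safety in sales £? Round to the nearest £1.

£11,093,426

Unit CM = price − variable cost = £410.78 − £290.61 = £120.17. Break-even units = £1,761,000 ÷ £120.17 = 14,654.24; break-even revenue = 14,654.24 × £410.78 = £6,019,668.64.
Current sales = 41,660 × £410.78 = £17,113,094.80.
Margin of safety = £17,113,094.80 − £6,019,668.64 = £11,093,426.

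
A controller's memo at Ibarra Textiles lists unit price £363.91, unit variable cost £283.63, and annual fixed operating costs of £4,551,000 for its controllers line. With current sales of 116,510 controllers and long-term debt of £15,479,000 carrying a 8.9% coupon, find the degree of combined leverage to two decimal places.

2.73

At 116,510 units, contribution = 116,510 × £80.28 = £9,353,422.80.
EBIT = £9,353,422.80 − £4,551,000 = £4,802,422.80. Interest = £1,377,631.00, so EBIT − I = £3,424,791.80.
DCL = contribution ÷ (EBIT − I) = £9,353,422.80 ÷ £3,424,791.80 = 2.7311.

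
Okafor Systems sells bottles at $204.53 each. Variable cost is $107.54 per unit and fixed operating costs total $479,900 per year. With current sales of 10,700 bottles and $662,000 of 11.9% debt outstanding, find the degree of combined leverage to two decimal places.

2.17

Total contribution margin = 10,700 × $96.99 = $1,037,793.00.
EBIT = $1,037,793.00 − $479,900 = $557,893.00. Interest = $78,778.00, so EBIT − I = $479,115.00.
DCL = contribution ÷ (EBIT − I) = $1,037,793.00 ÷ $479,115.00 = 2.1661.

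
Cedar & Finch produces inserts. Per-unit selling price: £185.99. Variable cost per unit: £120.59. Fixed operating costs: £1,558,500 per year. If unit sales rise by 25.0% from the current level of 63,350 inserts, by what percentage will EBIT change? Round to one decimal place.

+40.1%

Contribution at this volume is 63,350 × £65.40 = £4,143,090.00.
Operating income = contribution − fixed costs = £4,143,090.00 − £1,558,500 = £2,584,590.00.
DOL = contribution ÷ EBIT = £4,143,090.00 ÷ £2,584,590.00 = 1.6030.
%ΔEBIT = DOL × %ΔSales = 1.6030 × +25.0% = +40.1%.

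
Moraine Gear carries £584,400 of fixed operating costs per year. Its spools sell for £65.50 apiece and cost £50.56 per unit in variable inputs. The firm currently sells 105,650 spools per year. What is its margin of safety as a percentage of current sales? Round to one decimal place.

Unit CM = price − variable cost = £65.50 − £50.56 = £14.94. Break-even units = £584,400 ÷ £14.94 = 39,116.47; break-even revenue = 39,116.47 × £65.50 = £2,562,128.51.
Actual sales revenue = 105,650 × £65.50 = £6,920,075.00.
Margin of safety = (£6,920,075.00 − £2,562,128.51) ÷ £6,920,075.00 = 63.0%.

63.0%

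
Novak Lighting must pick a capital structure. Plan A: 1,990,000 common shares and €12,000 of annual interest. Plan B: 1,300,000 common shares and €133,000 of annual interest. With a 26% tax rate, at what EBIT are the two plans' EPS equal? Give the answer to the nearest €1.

€360,971

At indifference, (EBIT − 12,000)(1 − t)/1,990,000 = (EBIT − 133,000)(1 − t)/1,300,000.
The (1 − t) factor cancels: (EBIT − 12,000) × 1,300,000 = (EBIT − 133,000) × 1,990,000.
Solving, EBIT = (133,000·1,990,000 − 12,000·1,300,000) / (1,990,000 − 1,300,000) = 249,070,000,000 / 690,000 = 360,971.01.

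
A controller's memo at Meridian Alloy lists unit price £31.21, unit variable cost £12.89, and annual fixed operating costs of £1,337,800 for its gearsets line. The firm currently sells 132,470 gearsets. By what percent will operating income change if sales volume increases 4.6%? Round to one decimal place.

Contribution at this volume is 132,470 × £18.32 = £2,426,850.40.
EBIT = £2,426,850.40 − £1,337,800 = £1,089,050.40.
DOL = contribution ÷ EBIT = £2,426,850.40 ÷ £1,089,050.40 = 2.2284.
Operating income changes by 2.2284 × +4.6% = +10.3%.

+10.3%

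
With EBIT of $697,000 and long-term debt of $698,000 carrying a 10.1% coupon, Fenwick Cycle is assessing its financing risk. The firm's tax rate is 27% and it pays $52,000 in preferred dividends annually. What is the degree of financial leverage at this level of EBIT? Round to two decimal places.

Annual interest charges come to $70,498.00.
Pre-tax preferred-dividend burden = $52,000 ÷ (1 − 0.27) = $71,232.88.
DFL = EBIT ÷ [EBIT − I − D_p/(1−t)] = $697,000 ÷ [$697,000 − $70,498.00 − $71,232.88] = $697,000 ÷ $555,269.12 = 1.2552.

1.26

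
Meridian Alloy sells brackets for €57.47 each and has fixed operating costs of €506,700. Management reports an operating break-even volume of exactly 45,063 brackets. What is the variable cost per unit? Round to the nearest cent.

€46.23

Contribution per unit must be FC / Q = €506,700 / 45,063 = €11.2443.
Hence VC = price − CM = €57.47 − €11.2443 = €46.23.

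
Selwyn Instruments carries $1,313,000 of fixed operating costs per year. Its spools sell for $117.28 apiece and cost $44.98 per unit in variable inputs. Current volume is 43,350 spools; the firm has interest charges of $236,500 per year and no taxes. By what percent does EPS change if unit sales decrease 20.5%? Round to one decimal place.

-40.5%

At 43,350 units, contribution = 43,350 × $72.30 = $3,134,205.00.
EBIT = $3,134,205.00 − $1,313,000 = $1,821,205.00.
Interest = $236,500.00, so EBIT − I = $1,584,705.00.
DCL = total CM / (EBIT − I) = $3,134,205.00 / $1,584,705.00 = 1.9778.
%ΔEPS = DCL × %ΔSales = 1.9778 × -20.5% = -40.5%.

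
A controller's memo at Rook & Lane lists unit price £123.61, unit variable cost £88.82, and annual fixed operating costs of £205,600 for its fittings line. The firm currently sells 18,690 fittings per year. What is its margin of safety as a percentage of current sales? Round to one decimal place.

Contribution margin per unit = £123.61 − £88.82 = £34.79. Break-even units = £205,600 ÷ £34.79 = 5,909.74; break-even revenue = 5,909.74 × £123.61 = £730,503.48.
Current sales = 18,690 × £123.61 = £2,310,270.90.
Margin of safety = (£2,310,270.90 − £730,503.48) ÷ £2,310,270.90 = 68.4%.

68.4%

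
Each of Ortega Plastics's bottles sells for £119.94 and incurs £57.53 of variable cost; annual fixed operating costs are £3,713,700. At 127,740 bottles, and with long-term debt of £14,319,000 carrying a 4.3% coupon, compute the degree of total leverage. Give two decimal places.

2.19

Contribution at this volume is 127,740 × £62.41 = £7,972,253.40.
Subtracting fixed costs: EBIT = £7,972,253.40 − £3,713,700 = £4,258,553.40. Interest = £615,717.00, so EBIT − I = £3,642,836.40.
Degree of total leverage = total CM / (EBIT − interest) = £7,972,253.40 / £3,642,836.40 = 2.1885.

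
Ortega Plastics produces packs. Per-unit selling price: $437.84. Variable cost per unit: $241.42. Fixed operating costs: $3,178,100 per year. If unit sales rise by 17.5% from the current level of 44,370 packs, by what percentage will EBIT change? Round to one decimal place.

+27.5%

Total contribution margin = 44,370 × $196.42 = $8,715,155.40.
EBIT = $8,715,155.40 − $3,178,100 = $5,537,055.40.
So DOL = total CM / EBIT = $8,715,155.40 / $5,537,055.40 = 1.5740.
%ΔEBIT = DOL × %ΔSales = 1.5740 × +17.5% = +27.5%.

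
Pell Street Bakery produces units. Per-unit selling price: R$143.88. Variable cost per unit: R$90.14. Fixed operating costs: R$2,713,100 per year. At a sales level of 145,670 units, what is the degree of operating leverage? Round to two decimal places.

1.53

Contribution at this volume is 145,670 × R$53.74 = R$7,828,305.80.
Subtracting fixed costs: EBIT = R$7,828,305.80 − R$2,713,100 = R$5,115,205.80.
Degree of operating leverage = R$7,828,305.80 / R$5,115,205.80 = 1.5304.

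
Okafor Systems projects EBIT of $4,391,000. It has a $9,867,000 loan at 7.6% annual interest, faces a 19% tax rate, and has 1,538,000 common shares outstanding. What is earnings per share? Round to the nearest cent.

$1.92

Pre-tax income = $4,391,000 − $749,892.00 = $3,641,108.00.
Net income = $3,641,108.00 × (1 − 0.19) = $2,949,297.48.
EPS = $2,949,297.48 ÷ 1,538,000 = $1.92.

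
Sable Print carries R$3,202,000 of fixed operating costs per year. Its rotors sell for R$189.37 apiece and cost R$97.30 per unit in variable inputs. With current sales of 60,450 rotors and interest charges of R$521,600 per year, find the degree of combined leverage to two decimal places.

At 60,450 units, contribution = 60,450 × R$92.07 = R$5,565,631.50.
Operating income = contribution − fixed costs = R$5,565,631.50 − R$3,202,000 = R$2,363,631.50. Interest = R$521,600.00, so EBIT − I = R$1,842,031.50.
DCL = contribution ÷ (EBIT − I) = R$5,565,631.50 ÷ R$1,842,031.50 = 3.0215.

3.02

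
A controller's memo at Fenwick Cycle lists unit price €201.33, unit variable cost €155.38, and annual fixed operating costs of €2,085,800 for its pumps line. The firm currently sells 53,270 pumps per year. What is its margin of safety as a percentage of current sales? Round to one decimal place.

14.8%

Each unit contributes €201.33 − €155.38 = €45.95. Break-even units = €2,085,800 ÷ €45.95 = 45,392.82; break-even revenue = 45,392.82 × €201.33 = €9,138,936.10.
Actual sales revenue = 53,270 × €201.33 = €10,724,849.10.
Margin of safety = (€10,724,849.10 − €9,138,936.10) ÷ €10,724,849.10 = 14.8%.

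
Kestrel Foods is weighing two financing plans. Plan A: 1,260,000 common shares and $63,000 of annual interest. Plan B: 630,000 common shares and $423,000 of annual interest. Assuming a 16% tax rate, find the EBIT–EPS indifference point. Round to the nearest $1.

$783,000

Set EPS_A = EPS_B: (EBIT − $63,000)(1 − 0.16) ÷ 1,260,000 = (EBIT − $423,000)(1 − 0.16) ÷ 630,000.
The (1 − t) factor cancels: (EBIT − 63,000) × 630,000 = (EBIT − 423,000) × 1,260,000.
EBIT × (1,260,000 − 630,000) = 423,000 × 1,260,000 − 63,000 × 630,000 = 493,290,000,000, so EBIT = 493,290,000,000 ÷ 630,000 = 783,000.00.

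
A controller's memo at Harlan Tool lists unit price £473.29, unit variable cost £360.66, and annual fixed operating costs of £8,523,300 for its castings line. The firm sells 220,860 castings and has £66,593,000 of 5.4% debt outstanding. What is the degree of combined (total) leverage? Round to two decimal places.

1.95

Total contribution margin = 220,860 × £112.63 = £24,875,461.80.
EBIT = £24,875,461.80 − £8,523,300 = £16,352,161.80. Interest = £3,596,022.00.
DOL = £24,875,461.80 ÷ £16,352,161.80 = 1.5212; DFL = £16,352,161.80 ÷ £12,756,139.80 = 1.2819.
Combined leverage = 1.5212 × 1.2819 = 1.9500.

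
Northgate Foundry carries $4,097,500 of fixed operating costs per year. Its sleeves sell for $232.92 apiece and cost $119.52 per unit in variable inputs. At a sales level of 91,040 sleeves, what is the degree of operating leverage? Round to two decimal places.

1.66

Contribution at this volume is 91,040 × $113.40 = $10,323,936.00.
Operating income = contribution − fixed costs = $10,323,936.00 − $4,097,500 = $6,226,436.00.
So DOL = total CM / EBIT = $10,323,936.00 / $6,226,436.00 = 1.6581.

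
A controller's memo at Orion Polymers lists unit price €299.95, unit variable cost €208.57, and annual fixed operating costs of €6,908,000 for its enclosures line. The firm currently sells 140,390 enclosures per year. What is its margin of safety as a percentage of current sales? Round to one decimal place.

46.2%

Contribution margin per unit = €299.95 − €208.57 = €91.38. Break-even units = €6,908,000 ÷ €91.38 = 75,596.41; break-even revenue = 75,596.41 × €299.95 = €22,675,143.36.
Current sales = 140,390 × €299.95 = €42,109,980.50.
Margin of safety = (€42,109,980.50 − €22,675,143.36) ÷ €42,109,980.50 = 46.2%.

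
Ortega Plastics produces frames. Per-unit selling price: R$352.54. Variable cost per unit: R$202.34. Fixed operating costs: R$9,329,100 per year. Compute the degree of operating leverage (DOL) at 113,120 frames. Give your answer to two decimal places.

2.22

At 113,120 units, contribution = 113,120 × R$150.20 = R$16,990,624.00.
EBIT = R$16,990,624.00 − R$9,329,100 = R$7,661,524.00.
DOL = contribution ÷ EBIT = R$16,990,624.00 ÷ R$7,661,524.00 = 2.2177.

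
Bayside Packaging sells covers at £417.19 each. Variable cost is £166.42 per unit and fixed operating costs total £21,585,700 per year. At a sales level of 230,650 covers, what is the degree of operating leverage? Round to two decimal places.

1.60

At 230,650 units, contribution = 230,650 × £250.77 = £57,840,100.50.
EBIT = £57,840,100.50 − £21,585,700 = £36,254,400.50.
So DOL = total CM / EBIT = £57,840,100.50 / £36,254,400.50 = 1.5954.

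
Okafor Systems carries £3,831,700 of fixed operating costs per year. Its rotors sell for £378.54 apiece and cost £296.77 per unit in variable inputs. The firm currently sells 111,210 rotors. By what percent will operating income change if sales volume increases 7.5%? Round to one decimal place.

Contribution at this volume is 111,210 × £81.77 = £9,093,641.70.
Subtracting fixed costs: EBIT = £9,093,641.70 − £3,831,700 = £5,261,941.70.
DOL = contribution ÷ EBIT = £9,093,641.70 ÷ £5,261,941.70 = 1.7282.
%ΔEBIT = DOL × %ΔSales = 1.7282 × +7.5% = +13.0%.

+13.0%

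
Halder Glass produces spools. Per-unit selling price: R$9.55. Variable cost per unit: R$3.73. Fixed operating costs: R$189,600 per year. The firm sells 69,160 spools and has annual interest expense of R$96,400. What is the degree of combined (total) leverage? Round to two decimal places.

3.45

Contribution at this volume is 69,160 × R$5.82 = R$402,511.20.
EBIT = R$402,511.20 − R$189,600 = R$212,911.20. Interest = R$96,400.00.
DOL = R$402,511.20 ÷ R$212,911.20 = 1.8905; DFL = R$212,911.20 ÷ R$116,511.20 = 1.8274.
Combined leverage = 1.8905 × 1.8274 = 3.4547.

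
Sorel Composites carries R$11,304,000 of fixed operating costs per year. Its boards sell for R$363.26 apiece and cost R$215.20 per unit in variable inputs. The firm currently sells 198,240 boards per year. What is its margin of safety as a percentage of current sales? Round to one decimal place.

61.5%

Unit CM = price − variable cost = R$363.26 − R$215.20 = R$148.06. Break-even units = R$11,304,000 ÷ R$148.06 = 76,347.43; break-even revenue = 76,347.43 × R$363.26 = R$27,733,966.23.
Current sales = 198,240 × R$363.26 = R$72,012,662.40.
Margin of safety = (R$72,012,662.40 − R$27,733,966.23) ÷ R$72,012,662.40 = 61.5%.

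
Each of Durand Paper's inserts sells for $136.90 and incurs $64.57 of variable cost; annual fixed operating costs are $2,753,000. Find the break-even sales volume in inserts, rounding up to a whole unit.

38,062 inserts

Each unit contributes $136.90 − $64.57 = $72.33.
Units to break even: $2,753,000 ÷ $72.33 = 38,061.66, rounded up to 38,062.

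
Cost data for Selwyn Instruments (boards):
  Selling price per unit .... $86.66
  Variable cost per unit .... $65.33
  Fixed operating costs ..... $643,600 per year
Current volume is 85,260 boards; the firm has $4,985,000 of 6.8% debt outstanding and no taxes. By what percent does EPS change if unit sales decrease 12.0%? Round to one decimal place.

-26.1%

Total contribution margin = 85,260 × $21.33 = $1,818,595.80.
Operating income = contribution − fixed costs = $1,818,595.80 − $643,600 = $1,174,995.80.
Interest = $338,980.00, so EBIT − I = $836,015.80.
Degree of combined leverage = contribution ÷ (EBIT − I) = $1,818,595.80 ÷ $836,015.80 = 2.1753.
%ΔEPS = DCL × %ΔSales = 2.1753 × -12.0% = -26.1%.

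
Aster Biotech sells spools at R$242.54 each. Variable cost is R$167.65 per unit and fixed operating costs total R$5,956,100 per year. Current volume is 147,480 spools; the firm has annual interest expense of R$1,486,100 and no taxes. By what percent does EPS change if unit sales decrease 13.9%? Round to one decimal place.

-42.6%

Contribution at this volume is 147,480 × R$74.89 = R$11,044,777.20.
Operating income = contribution − fixed costs = R$11,044,777.20 − R$5,956,100 = R$5,088,677.20.
After interest of R$1,486,100.00, pre-tax earnings = R$3,602,577.20.
Degree of combined leverage = contribution ÷ (EBIT − I) = R$11,044,777.20 ÷ R$3,602,577.20 = 3.0658.
%ΔEPS = DCL × %ΔSales = 3.0658 × -13.9% = -42.6%.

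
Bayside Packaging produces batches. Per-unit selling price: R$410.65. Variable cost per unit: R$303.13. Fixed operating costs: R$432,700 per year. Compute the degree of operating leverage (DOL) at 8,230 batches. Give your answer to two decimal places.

1.96

At 8,230 units, contribution = 8,230 × R$107.52 = R$884,889.60.
Subtracting fixed costs: EBIT = R$884,889.60 − R$432,700 = R$452,189.60.
Degree of operating leverage = R$884,889.60 / R$452,189.60 = 1.9569.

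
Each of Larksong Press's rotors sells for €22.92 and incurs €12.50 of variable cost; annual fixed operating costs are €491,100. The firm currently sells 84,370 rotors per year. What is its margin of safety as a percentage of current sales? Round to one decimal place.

Contribution margin per unit = €22.92 − €12.50 = €10.42. Break-even units = €491,100 ÷ €10.42 = 47,130.52; break-even revenue = 47,130.52 × €22.92 = €1,080,231.48.
Actual sales revenue = 84,370 × €22.92 = €1,933,760.40.
Margin of safety = (€1,933,760.40 − €1,080,231.48) ÷ €1,933,760.40 = 44.1%.

44.1%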